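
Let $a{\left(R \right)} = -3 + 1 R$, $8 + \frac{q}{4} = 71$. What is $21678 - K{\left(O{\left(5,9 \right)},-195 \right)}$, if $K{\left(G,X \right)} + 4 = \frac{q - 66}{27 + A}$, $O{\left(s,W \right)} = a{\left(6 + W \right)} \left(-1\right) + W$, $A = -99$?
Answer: $\frac{260215}{12} \approx 21685.0$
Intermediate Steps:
$q = 252$ ($q = -32 + 4 \cdot 71 = -32 + 284 = 252$)
$a{\left(R \right)} = -3 + R$
$O{\left(s,W \right)} = -3$ ($O{\left(s,W \right)} = \left(-3 + \left(6 + W\right)\right) \left(-1\right) + W = \left(3 + W\right) \left(-1\right) + W = \left(-3 - W\right) + W = -3$)
$K{\left(G,X \right)} = - \frac{79}{12}$ ($K{\left(G,X \right)} = -4 + \frac{252 - 66}{27 - 99} = -4 + \frac{186}{-72} = -4 + 186 \left(- \frac{1}{72}\right) = -4 - \frac{31}{12} = - \frac{79}{12}$)
$21678 - K{\left(O{\left(5,9 \right)},-195 \right)} = 21678 - - \frac{79}{12} = 21678 + \frac{79}{12} = \frac{260215}{12}$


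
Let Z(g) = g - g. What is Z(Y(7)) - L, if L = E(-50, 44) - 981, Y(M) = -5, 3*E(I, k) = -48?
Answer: 997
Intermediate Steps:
E(I, k) = -16 (E(I, k) = (1/3)*(-48) = -16)
Z(g) = 0
L = -997 (L = -16 - 981 = -997)
Z(Y(7)) - L = 0 - 1*(-997) = 0 + 997 = 997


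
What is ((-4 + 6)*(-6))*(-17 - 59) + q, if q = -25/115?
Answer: 20971/23 ≈ 911.78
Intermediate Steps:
q = -5/23 (q = -25*1/115 = -5/23 ≈ -0.21739)
((-4 + 6)*(-6))*(-17 - 59) + q = ((-4 + 6)*(-6))*(-17 - 59) - 5/23 = (2*(-6))*(-76) - 5/23 = -12*(-76) - 5/23 = 912 - 5/23 = 20971/23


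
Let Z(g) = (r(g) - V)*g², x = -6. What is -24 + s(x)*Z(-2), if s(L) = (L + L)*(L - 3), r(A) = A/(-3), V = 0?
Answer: 264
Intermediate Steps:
r(A) = -A/3 (r(A) = A*(-⅓) = -A/3)
s(L) = 2*L*(-3 + L) (s(L) = (2*L)*(-3 + L) = 2*L*(-3 + L))
Z(g) = -g³/3 (Z(g) = (-g/3 - 1*0)*g² = (-g/3 + 0)*g² = (-g/3)*g² = -g³/3)
-24 + s(x)*Z(-2) = -24 + (2*(-6)*(-3 - 6))*(-⅓*(-2)³) = -24 + (2*(-6)*(-9))*(-⅓*(-8)) = -24 + 108*(8/3) = -24 + 288 = 264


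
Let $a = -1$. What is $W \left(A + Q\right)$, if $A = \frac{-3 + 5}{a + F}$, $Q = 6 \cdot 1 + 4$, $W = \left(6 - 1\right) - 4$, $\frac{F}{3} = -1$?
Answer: $\frac{19}{2} \approx 9.5$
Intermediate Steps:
$F = -3$ ($F = 3 \left(-1\right) = -3$)
$W = 1$ ($W = 5 - 4 = 1$)
$Q = 10$ ($Q = 6 + 4 = 10$)
$A = - \frac{1}{2}$ ($A = \frac{-3 + 5}{-1 - 3} = \frac{2}{-4} = 2 \left(- \frac{1}{4}\right) = - \frac{1}{2} \approx -0.5$)
$W \left(A + Q\right) = 1 \left(- \frac{1}{2} + 10\right) = 1 \cdot \frac{19}{2} = \frac{19}{2}$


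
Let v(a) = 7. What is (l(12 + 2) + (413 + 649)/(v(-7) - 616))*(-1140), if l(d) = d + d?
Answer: -6076200/203 ≈ -29932.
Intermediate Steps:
l(d) = 2*d
(l(12 + 2) + (413 + 649)/(v(-7) - 616))*(-1140) = (2*(12 + 2) + (413 + 649)/(7 - 616))*(-1140) = (2*14 + 1062/(-609))*(-1140) = (28 + 1062*(-1/609))*(-1140) = (28 - 354/203)*(-1140) = (5330/203)*(-1140) = -6076200/203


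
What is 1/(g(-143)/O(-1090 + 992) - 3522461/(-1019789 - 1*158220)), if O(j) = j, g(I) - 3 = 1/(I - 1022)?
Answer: 1372380485/4061667438 ≈ 0.33789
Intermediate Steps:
g(I) = 3 + 1/(-1022 + I) (g(I) = 3 + 1/(I - 1022) = 3 + 1/(-1022 + I))
1/(g(-143)/O(-1090 + 992) - 3522461/(-1019789 - 1*158220)) = 1/(((-3065 + 3*(-143))/(-1022 - 143))/(-1090 + 992) - 3522461/(-1019789 - 1*158220)) = 1/(((-3065 - 429)/(-1165))/(-98) - 3522461/(-1019789 - 158220)) = 1/(-1/1165*(-3494)*(-1/98) - 3522461/(-1178009)) = 1/((3494/1165)*(-1/98) - 3522461*(-1/1178009)) = 1/(-1747/57085 + 3522461/1178009) = 1/(4061667438/1372380485) = 1372380485/4061667438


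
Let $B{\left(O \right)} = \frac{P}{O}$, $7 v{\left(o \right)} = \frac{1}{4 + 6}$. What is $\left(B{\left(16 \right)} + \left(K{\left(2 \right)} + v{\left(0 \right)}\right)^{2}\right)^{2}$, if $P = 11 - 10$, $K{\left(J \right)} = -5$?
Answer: $\frac{238562888041}{384160000} \approx 621.0$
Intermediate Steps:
$v{\left(o \right)} = \frac{1}{70}$ ($v{\left(o \right)} = \frac{1}{7 \left(4 + 6\right)} = \frac{1}{7 \cdot 10} = \frac{1}{7} \cdot \frac{1}{10} = \frac{1}{70}$)
$P = 1$
$B{\left(O \right)} = \frac{1}{O}$ ($B{\left(O \right)} = 1 \frac{1}{O} = \frac{1}{O}$)
$\left(B{\left(16 \right)} + \left(K{\left(2 \right)} + v{\left(0 \right)}\right)^{2}\right)^{2} = \left(\frac{1}{16} + \left(-5 + \frac{1}{70}\right)^{2}\right)^{2} = \left(\frac{1}{16} + \left(- \frac{349}{70}\right)^{2}\right)^{2} = \left(\frac{1}{16} + \frac{121801}{4900}\right)^{2} = \left(\frac{488429}{19600}\right)^{2} = \frac{238562888041}{384160000}$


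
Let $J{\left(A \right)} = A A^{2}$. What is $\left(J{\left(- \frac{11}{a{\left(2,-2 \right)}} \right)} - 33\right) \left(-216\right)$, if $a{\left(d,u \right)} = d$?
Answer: $43065$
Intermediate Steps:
$J{\left(A \right)} = A^{3}$
$\left(J{\left(- \frac{11}{a{\left(2,-2 \right)}} \right)} - 33\right) \left(-216\right) = \left(\left(- \frac{11}{2}\right)^{3} - 33\right) \left(-216\right) = \left(- \frac{1331}{8} - 33\right) \left(-216\right) = \left(- \frac{1595}{8}\right) \left(-216\right) = 43065$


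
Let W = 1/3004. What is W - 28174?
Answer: -84634695/3004 ≈ -28174.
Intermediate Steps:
W = 1/3004 ≈ 0.00033289
W - 28174 = 1/3004 - 28174 = -84634695/3004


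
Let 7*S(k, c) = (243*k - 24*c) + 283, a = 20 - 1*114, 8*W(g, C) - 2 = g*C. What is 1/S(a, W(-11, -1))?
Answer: -7/22598 ≈ -0.00030976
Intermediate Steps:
W(g, C) = 1/4 + C*g/8 (W(g, C) = 1/4 + (g*C)/8 = 1/4 + (C*g)/8 = 1/4 + C*g/8)
a = -94 (a = 20 - 114 = -94)
S(k, c) = 283/7 - 24*c/7 + 243*k/7 (S(k, c) = ((243*k - 24*c) + 283)/7 = ((-24*c + 243*k) + 283)/7 = (283 - 24*c + 243*k)/7 = 283/7 - 24*c/7 + 243*k/7)
1/S(a, W(-11, -1)) = 1/(283/7 - 24*(1/4 + (1/8)*(-1)*(-11))/7 + (243/7)*(-94)) = 1/(283/7 - 24*(1/4 + 11/8)/7 - 22842/7) = 1/(283/7 - 24/7*13/8 - 22842/7) = 1/(283/7 - 39/7 - 22842/7) = 1/(-22598/7) = -7/22598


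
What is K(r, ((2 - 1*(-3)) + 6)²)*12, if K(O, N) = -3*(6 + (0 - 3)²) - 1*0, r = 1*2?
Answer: -540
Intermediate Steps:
r = 2
K(O, N) = -45 (K(O, N) = -3*(6 + (-3)²) + 0 = -3*(6 + 9) + 0 = -3*15 + 0 = -45 + 0 = -45)
K(r, ((2 - 1*(-3)) + 6)²)*12 = -45*12 = -540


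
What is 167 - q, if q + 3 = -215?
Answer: 385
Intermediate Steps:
q = -218 (q = -3 - 215 = -218)
167 - q = 167 - 1*(-218) = 167 + 218 = 385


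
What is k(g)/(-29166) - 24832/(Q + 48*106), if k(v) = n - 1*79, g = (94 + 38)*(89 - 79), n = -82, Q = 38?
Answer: -361712413/74752458 ≈ -4.8388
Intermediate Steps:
g = 1320 (g = 132*10 = 1320)
k(v) = -161 (k(v) = -82 - 1*79 = -82 - 79 = -161)
k(g)/(-29166) - 24832/(Q + 48*106) = -161/(-29166) - 24832/(38 + 48*106) = -161*(-1/29166) - 24832/(38 + 5088) = 161/29166 - 24832/5126 = 161/29166 - 24832*1/5126 = 161/29166 - 12416/2563 = -361712413/74752458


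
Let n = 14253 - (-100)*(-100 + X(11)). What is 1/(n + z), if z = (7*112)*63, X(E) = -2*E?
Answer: 1/51445 ≈ 1.9438e-5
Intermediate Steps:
n = 2053 (n = 14253 - (-100)*(-100 - 2*11) = 14253 - (-100)*(-100 - 22) = 14253 - (-100)*(-122) = 14253 - 1*12200 = 14253 - 12200 = 2053)
z = 49392 (z = 784*63 = 49392)
1/(n + z) = 1/(2053 + 49392) = 1/51445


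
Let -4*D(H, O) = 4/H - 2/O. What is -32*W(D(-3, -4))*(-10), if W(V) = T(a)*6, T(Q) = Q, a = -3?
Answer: -5760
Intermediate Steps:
D(H, O) = 1/(2*O) - 1/H (D(H, O) = -(4/H - 2/O)/4 = -(-2/O + 4/H)/4 = 1/(2*O) - 1/H)
W(V) = -18 (W(V) = -3*6 = -18)
-32*W(D(-3, -4))*(-10) = -32*(-18)*(-10) = 576*(-10) = -5760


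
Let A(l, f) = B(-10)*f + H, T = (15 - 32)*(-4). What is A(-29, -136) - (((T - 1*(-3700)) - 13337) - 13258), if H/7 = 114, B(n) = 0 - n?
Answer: 22265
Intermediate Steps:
B(n) = -n
H = 798 (H = 7*114 = 798)
T = 68 (T = -17*(-4) = 68)
A(l, f) = 798 + 10*f (A(l, f) = (-1*(-10))*f + 798 = 10*f + 798 = 798 + 10*f)
A(-29, -136) - (((T - 1*(-3700)) - 13337) - 13258) = (798 + 10*(-136)) - (((68 - 1*(-3700)) - 13337) - 13258) = (798 - 1360) - (((68 + 3700) - 13337) - 13258) = -562 - ((3768 - 13337) - 13258) = -562 - (-9569 - 13258) = -562 - 1*(-22827) = -562 + 22827 = 22265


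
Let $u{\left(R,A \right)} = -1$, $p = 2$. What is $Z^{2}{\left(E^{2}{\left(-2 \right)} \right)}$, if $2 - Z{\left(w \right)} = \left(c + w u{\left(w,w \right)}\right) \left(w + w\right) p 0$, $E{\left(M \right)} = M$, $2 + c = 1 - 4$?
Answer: $4$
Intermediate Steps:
$c = -5$ ($c = -2 + \left(1 - 4\right) = -2 - 3 = -5$)
$Z{\left(w \right)} = 2$ ($Z{\left(w \right)} = 2 - \left(-5 + w \left(-1\right)\right) \left(w + w\right) 2 \cdot 0 = 2 - \left(-5 - w\right) 2 w 2 \cdot 0 = 2 - 2 w \left(-5 - w\right) 2 \cdot 0 = 2 - 4 w \left(-5 - w\right) 0 = 2 - 0 = 2 + 0 = 2$)
$Z^{2}{\left(E^{2}{\left(-2 \right)} \right)} = 2^{2} = 4$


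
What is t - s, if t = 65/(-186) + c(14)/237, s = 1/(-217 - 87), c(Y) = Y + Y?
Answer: -169767/744496 ≈ -0.22803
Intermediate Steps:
c(Y) = 2*Y
s = -1/304 (s = 1/(-304) = -1/304 ≈ -0.0032895)
t = -1133/4898 (t = 65/(-186) + (2*14)/237 = 65*(-1/186) + 28*(1/237) = -65/186 + 28/237 = -1133/4898 ≈ -0.23132)
t - s = -1133/4898 - 1*(-1/304) = -1133/4898 + 1/304 = -169767/744496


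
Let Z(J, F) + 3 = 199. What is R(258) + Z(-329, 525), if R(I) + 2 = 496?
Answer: 690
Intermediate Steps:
R(I) = 494 (R(I) = -2 + 496 = 494)
Z(J, F) = 196 (Z(J, F) = -3 + 199 = 196)
R(258) + Z(-329, 525) = 494 + 196 = 690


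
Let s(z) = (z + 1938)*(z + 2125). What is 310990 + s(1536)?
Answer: 13029304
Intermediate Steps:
s(z) = (1938 + z)*(2125 + z)
310990 + s(1536) = 310990 + (4118250 + 1536² + 4063*1536) = 310990 + (4118250 + 2359296 + 6240768) = 310990 + 12718314 = 13029304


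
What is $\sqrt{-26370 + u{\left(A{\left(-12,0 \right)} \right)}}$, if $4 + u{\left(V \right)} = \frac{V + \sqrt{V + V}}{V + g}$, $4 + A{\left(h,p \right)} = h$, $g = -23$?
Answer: $\frac{\sqrt{-40114230 - 156 i \sqrt{2}}}{39} \approx 0.00044658 - 162.4 i$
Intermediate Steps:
$A{\left(h,p \right)} = -4 + h$
$u{\left(V \right)} = -4 + \frac{V + \sqrt{2} \sqrt{V}}{-23 + V}$ ($u{\left(V \right)} = -4 + \frac{V + \sqrt{V + V}}{V - 23} = -4 + \frac{V + \sqrt{2 V}}{-23 + V} = -4 + \frac{V + \sqrt{2} \sqrt{V}}{-23 + V}$)
$\sqrt{-26370 + u{\left(A{\left(-12,0 \right)} \right)}} = \sqrt{-26370 + \frac{92 - 3 \left(-4 - 12\right) + \sqrt{2} \sqrt{-4 - 12}}{-23 - 16}} = \sqrt{-26370 + \frac{92 - -48 + \sqrt{2} \sqrt{-16}}{-23 - 16}} = \sqrt{-26370 + \frac{92 + 48 + \sqrt{2} \cdot 4 i}{-39}} = \sqrt{-26370 - \frac{92 + 48 + 4 i \sqrt{2}}{39}} = \sqrt{-26370 - \frac{140 + 4 i \sqrt{2}}{39}} = \sqrt{-26370 - \left(\frac{140}{39} + \frac{4 i \sqrt{2}}{39}\right)} = \sqrt{- \frac{1028570}{39} - \frac{4 i \sqrt{2}}{39}}$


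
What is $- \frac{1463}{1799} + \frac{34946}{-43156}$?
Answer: $- \frac{9000363}{5545546} \approx -1.623$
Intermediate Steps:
$- \frac{1463}{1799} + \frac{34946}{-43156} = \left(-1463\right) \frac{1}{1799} + 34946 \left(- \frac{1}{43156}\right) = - \frac{209}{257} - \frac{17473}{21578} = - \frac{9000363}{5545546}$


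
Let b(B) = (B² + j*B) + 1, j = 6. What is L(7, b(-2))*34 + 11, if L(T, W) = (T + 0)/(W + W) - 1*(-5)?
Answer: 164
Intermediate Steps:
b(B) = 1 + B² + 6*B (b(B) = (B² + 6*B) + 1 = 1 + B² + 6*B)
L(T, W) = 5 + T/(2*W) (L(T, W) = T/((2*W)) + 5 = T*(1/(2*W)) + 5 = T/(2*W) + 5 = 5 + T/(2*W))
L(7, b(-2))*34 + 11 = (5 + (½)*7/(1 + (-2)² + 6*(-2)))*34 + 11 = (5 + (½)*7/(1 + 4 - 12))*34 + 11 = (5 + (½)*7/(-7))*34 + 11 = (5 + (½)*7*(-⅐))*34 + 11 = (5 - ½)*34 + 11 = (9/2)*34 + 11 = 153 + 11 = 164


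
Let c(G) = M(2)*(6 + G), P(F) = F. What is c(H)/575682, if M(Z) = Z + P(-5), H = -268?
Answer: 131/95947 ≈ 0.0013653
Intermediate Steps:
M(Z) = -5 + Z (M(Z) = Z - 5 = -5 + Z)
c(G) = -18 - 3*G (c(G) = (-5 + 2)*(6 + G) = -3*(6 + G) = -18 - 3*G)
c(H)/575682 = (-18 - 3*(-268))/575682 = (-18 + 804)*(1/575682) = 786*(1/575682) = 131/95947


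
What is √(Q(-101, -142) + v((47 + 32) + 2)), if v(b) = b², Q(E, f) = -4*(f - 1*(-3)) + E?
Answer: 2*√1754 ≈ 83.762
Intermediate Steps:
Q(E, f) = -12 + E - 4*f (Q(E, f) = -4*(f + 3) + E = -4*(3 + f) + E = (-12 - 4*f) + E = -12 + E - 4*f)
√(Q(-101, -142) + v((47 + 32) + 2)) = √((-12 - 101 - 4*(-142)) + ((47 + 32) + 2)²) = √((-12 - 101 + 568) + (79 + 2)²) = √(455 + 81²) = √(455 + 6561) = √7016 = 2*√1754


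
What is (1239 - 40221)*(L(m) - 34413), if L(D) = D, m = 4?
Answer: 1341331638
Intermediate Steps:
(1239 - 40221)*(L(m) - 34413) = (1239 - 40221)*(4 - 34413) = -38982*(-34409) = 1341331638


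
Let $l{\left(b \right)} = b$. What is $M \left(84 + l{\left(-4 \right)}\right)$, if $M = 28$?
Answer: $2240$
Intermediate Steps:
$M \left(84 + l{\left(-4 \right)}\right) = 28 \left(84 - 4\right) = 28 \cdot 80 = 2240$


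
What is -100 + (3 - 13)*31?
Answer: -410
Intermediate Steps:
-100 + (3 - 13)*31 = -100 - 10*31 = -100 - 310 = -410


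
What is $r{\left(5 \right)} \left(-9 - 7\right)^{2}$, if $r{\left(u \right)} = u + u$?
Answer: $2560$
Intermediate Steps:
$r{\left(u \right)} = 2 u$
$r{\left(5 \right)} \left(-9 - 7\right)^{2} = 2 \cdot 5 \left(-9 - 7\right)^{2} = 10 \left(-16\right)^{2} = 10 \cdot 256 = 2560$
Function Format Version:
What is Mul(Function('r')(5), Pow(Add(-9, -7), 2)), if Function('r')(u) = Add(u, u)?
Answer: 2560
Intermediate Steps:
Function('r')(u) = Mul(2, u)
Mul(Function('r')(5), Pow(Add(-9, -7), 2)) = Mul(Mul(2, 5), Pow(Add(-9, -7), 2)) = Mul(10, Pow(-16, 2)) = Mul(10, 256) = 2560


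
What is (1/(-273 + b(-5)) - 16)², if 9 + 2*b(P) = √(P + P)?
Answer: 4*(71056*√10 + 19721841*I)/(5*(222*√10 + 61603*I)) ≈ 256.12 + 0.00065717*I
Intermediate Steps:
b(P) = -9/2 + √2*√P/2 (b(P) = -9/2 + √(P + P)/2 = -9/2 + √(2*P)/2 = -9/2 + (√2*√P)/2 = -9/2 + √2*√P/2)
(1/(-273 + b(-5)) - 16)² = (1/(-273 + (-9/2 + √2*√(-5)/2)) - 16)² = (1/(-273 + (-9/2 + √2*(I*√5)/2)) - 16)² = (1/(-273 + (-9/2 + I*√10/2)) - 16)² = (1/(-555/2 + I*√10/2) - 16)² = (-16 + 1/(-555/2 + I*√10/2))²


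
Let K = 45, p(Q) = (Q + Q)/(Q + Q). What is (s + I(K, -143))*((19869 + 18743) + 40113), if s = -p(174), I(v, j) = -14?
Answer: -1180875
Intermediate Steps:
p(Q) = 1 (p(Q) = (2*Q)/((2*Q)) = (2*Q)*(1/(2*Q)) = 1)
s = -1 (s = -1*1 = -1)
(s + I(K, -143))*((19869 + 18743) + 40113) = (-1 - 14)*((19869 + 18743) + 40113) = -15*(38612 + 40113) = -15*78725 = -1180875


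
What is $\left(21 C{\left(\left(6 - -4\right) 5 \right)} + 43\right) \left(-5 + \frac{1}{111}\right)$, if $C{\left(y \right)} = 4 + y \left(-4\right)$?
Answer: $\frac{2256442}{111} \approx 20328.0$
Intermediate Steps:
$C{\left(y \right)} = 4 - 4 y$
$\left(21 C{\left(\left(6 - -4\right) 5 \right)} + 43\right) \left(-5 + \frac{1}{111}\right) = \left(21 \left(4 - 4 \left(6 - -4\right) 5\right) + 43\right) \left(-5 + \frac{1}{111}\right) = \left(21 \left(4 - 4 \left(6 + 4\right) 5\right) + 43\right) \left(-5 + \frac{1}{111}\right) = \left(21 \left(4 - 4 \cdot 10 \cdot 5\right) + 43\right) \left(- \frac{554}{111}\right) = \left(21 \left(4 - 200\right) + 43\right) \left(- \frac{554}{111}\right) = \left(21 \left(-196\right) + 43\right) \left(- \frac{554}{111}\right) = \left(-4116 + 43\right) \left(- \frac{554}{111}\right) = \left(-4073\right) \left(- \frac{554}{111}\right) = \frac{2256442}{111}$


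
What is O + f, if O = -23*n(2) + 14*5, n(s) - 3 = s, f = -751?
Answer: -796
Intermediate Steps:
n(s) = 3 + s
O = -45 (O = -23*(3 + 2) + 14*5 = -23*5 + 70 = -115 + 70 = -45)
O + f = -45 - 751 = -796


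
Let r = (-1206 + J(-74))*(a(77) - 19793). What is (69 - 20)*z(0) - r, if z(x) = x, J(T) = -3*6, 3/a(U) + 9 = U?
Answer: -24226578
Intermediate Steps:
a(U) = 3/(-9 + U)
J(T) = -18
r = 24226578 (r = (-1206 - 18)*(3/(-9 + 77) - 19793) = -1224*(3/68 - 19793) = -1224*(-1345921/68) = 24226578)
(69 - 20)*z(0) - r = (69 - 20)*0 - 1*24226578 = 49*0 - 24226578 = 0 - 24226578 = -24226578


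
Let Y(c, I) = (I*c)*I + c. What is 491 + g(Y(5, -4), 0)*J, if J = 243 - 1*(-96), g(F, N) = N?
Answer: 491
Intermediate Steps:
Y(c, I) = c + c*I² (Y(c, I) = c*I² + c = c + c*I²)
J = 339 (J = 243 + 96 = 339)
491 + g(Y(5, -4), 0)*J = 491 + 0*339 = 491 + 0 = 491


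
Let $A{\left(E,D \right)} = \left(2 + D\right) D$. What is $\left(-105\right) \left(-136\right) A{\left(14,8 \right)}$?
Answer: $1142400$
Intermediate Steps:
$A{\left(E,D \right)} = D \left(2 + D\right)$
$\left(-105\right) \left(-136\right) A{\left(14,8 \right)} = \left(-105\right) \left(-136\right) 8 \left(2 + 8\right) = 14280 \cdot 8 \cdot 10 = 14280 \cdot 80 = 1142400$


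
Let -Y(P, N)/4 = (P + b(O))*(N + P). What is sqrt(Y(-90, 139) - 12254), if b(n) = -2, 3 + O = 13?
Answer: 3*sqrt(642) ≈ 76.013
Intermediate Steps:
O = 10 (O = -3 + 13 = 10)
Y(P, N) = -4*(-2 + P)*(N + P) (Y(P, N) = -4*(P - 2)*(N + P) = -4*(-2 + P)*(N + P))
sqrt(Y(-90, 139) - 12254) = sqrt((-4*(-90)**2 + 8*139 + 8*(-90) - 4*139*(-90)) - 12254) = sqrt((-4*8100 + 1112 - 720 + 50040) - 12254) = sqrt((-32400 + 1112 - 720 + 50040) - 12254) = sqrt(18032 - 12254) = sqrt(5778) = 3*sqrt(642)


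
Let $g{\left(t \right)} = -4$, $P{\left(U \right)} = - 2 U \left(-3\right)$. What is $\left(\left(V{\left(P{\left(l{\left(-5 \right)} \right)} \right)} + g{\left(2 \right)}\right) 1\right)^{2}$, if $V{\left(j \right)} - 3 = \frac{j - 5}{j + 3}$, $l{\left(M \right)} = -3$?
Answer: $\frac{64}{225} \approx 0.28444$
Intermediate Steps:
$P{\left(U \right)} = 6 U$
$V{\left(j \right)} = 3 + \frac{-5 + j}{3 + j}$ ($V{\left(j \right)} = 3 + \frac{j - 5}{j + 3} = 3 + \frac{-5 + j}{3 + j}$)
$\left(\left(V{\left(P{\left(l{\left(-5 \right)} \right)} \right)} + g{\left(2 \right)}\right) 1\right)^{2} = \left(\left(\frac{4 \left(1 + 6 \left(-3\right)\right)}{3 + 6 \left(-3\right)} - 4\right) 1\right)^{2} = \left(\left(\frac{4 \left(1 - 18\right)}{3 - 18} - 4\right) 1\right)^{2} = \left(\left(4 \frac{1}{-15} \left(-17\right) - 4\right) 1\right)^{2} = \left(\left(4 \left(- \frac{1}{15}\right) \left(-17\right) - 4\right) 1\right)^{2} = \left(\left(\frac{68}{15} - 4\right) 1\right)^{2} = \left(\frac{8}{15} \cdot 1\right)^{2} = \left(\frac{8}{15}\right)^{2} = \frac{64}{225}$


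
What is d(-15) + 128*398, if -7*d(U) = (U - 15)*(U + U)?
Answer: 355708/7 ≈ 50815.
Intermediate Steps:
d(U) = -2*U*(-15 + U)/7 (d(U) = -(U - 15)*(U + U)/7 = -(-15 + U)*2*U/7 = -2*U*(-15 + U)/7)
d(-15) + 128*398 = (2/7)*(-15)*(15 - 1*(-15)) + 128*398 = (2/7)*(-15)*(15 + 15) + 50944 = (2/7)*(-15)*30 + 50944 = -900/7 + 50944 = 355708/7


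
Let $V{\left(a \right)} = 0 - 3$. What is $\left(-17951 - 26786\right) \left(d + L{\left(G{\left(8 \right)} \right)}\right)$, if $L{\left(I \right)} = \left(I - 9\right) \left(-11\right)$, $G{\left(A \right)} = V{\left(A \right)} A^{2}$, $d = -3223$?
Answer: $45273844$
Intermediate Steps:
$V{\left(a \right)} = -3$ ($V{\left(a \right)} = 0 - 3 = -3$)
$G{\left(A \right)} = - 3 A^{2}$
$L{\left(I \right)} = 99 - 11 I$ ($L{\left(I \right)} = \left(I - 9\right) \left(-11\right) = \left(-9 + I\right) \left(-11\right) = 99 - 11 I$)
$\left(-17951 - 26786\right) \left(d + L{\left(G{\left(8 \right)} \right)}\right) = \left(-17951 - 26786\right) \left(-3223 - \left(-99 + 11 \left(- 3 \cdot 8^{2}\right)\right)\right) = - 44737 \left(-3223 - \left(-99 + 11 \left(\left(-3\right) 64\right)\right)\right) = - 44737 \left(-3223 + \left(99 - -2112\right)\right) = - 44737 \left(-3223 + \left(99 + 2112\right)\right) = - 44737 \left(-3223 + 2211\right) = \left(-44737\right) \left(-1012\right) = 45273844$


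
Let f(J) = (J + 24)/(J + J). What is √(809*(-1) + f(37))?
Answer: 3*I*√491730/74 ≈ 28.428*I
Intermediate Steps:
f(J) = (24 + J)/(2*J) (f(J) = (24 + J)/((2*J)) = (24 + J)*(1/(2*J)) = (24 + J)/(2*J))
√(809*(-1) + f(37)) = √(809*(-1) + (½)*(24 + 37)/37) = √(-809 + (½)*(1/37)*61) = √(-809 + 61/74) = √(-59805/74) = 3*I*√491730/74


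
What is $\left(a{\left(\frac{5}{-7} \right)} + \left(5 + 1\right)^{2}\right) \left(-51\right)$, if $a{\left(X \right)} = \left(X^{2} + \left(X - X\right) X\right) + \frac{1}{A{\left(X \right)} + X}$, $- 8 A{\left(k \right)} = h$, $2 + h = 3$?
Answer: $- \frac{4148289}{2303} \approx -1801.3$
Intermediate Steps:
$h = 1$ ($h = -2 + 3 = 1$)
$A{\left(k \right)} = - \frac{1}{8}$ ($A{\left(k \right)} = \left(- \frac{1}{8}\right) 1 = - \frac{1}{8}$)
$a{\left(X \right)} = X^{2} + \frac{1}{- \frac{1}{8} + X}$ ($a{\left(X \right)} = \left(X^{2} + \left(X - X\right) X\right) + \frac{1}{- \frac{1}{8} + X} = \left(X^{2} + 0 X\right) + \frac{1}{- \frac{1}{8} + X} = \left(X^{2} + 0\right) + \frac{1}{- \frac{1}{8} + X} = X^{2} + \frac{1}{- \frac{1}{8} + X}$)
$\left(a{\left(\frac{5}{-7} \right)} + \left(5 + 1\right)^{2}\right) \left(-51\right) = \left(\frac{8 - \left(\frac{5}{-7}\right)^{2} + 8 \left(\frac{5}{-7}\right)^{3}}{-1 + 8 \frac{5}{-7}} + \left(5 + 1\right)^{2}\right) \left(-51\right) = \left(\frac{8 - \left(5 \left(- \frac{1}{7}\right)\right)^{2} + 8 \left(5 \left(- \frac{1}{7}\right)\right)^{3}}{-1 + 8 \cdot 5 \left(- \frac{1}{7}\right)} + 6^{2}\right) \left(-51\right) = \left(\frac{8 - \left(- \frac{5}{7}\right)^{2} + 8 \left(- \frac{5}{7}\right)^{3}}{-1 + 8 \left(- \frac{5}{7}\right)} + 36\right) \left(-51\right) = \left(\frac{8 - \frac{25}{49} + 8 \left(- \frac{125}{343}\right)}{-1 - \frac{40}{7}} + 36\right) \left(-51\right) = \left(\frac{8 - \frac{25}{49} - \frac{1000}{343}}{- \frac{47}{7}} + 36\right) \left(-51\right) = \left(\left(- \frac{7}{47}\right) \frac{1569}{343} + 36\right) \left(-51\right) = \left(- \frac{1569}{2303} + 36\right) \left(-51\right) = \frac{81339}{2303} \left(-51\right) = - \frac{4148289}{2303}$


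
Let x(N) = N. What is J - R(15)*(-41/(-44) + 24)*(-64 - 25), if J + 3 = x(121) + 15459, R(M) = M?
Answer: 2149883/44 ≈ 48861.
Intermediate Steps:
J = 15577 (J = -3 + (121 + 15459) = -3 + 15580 = 15577)
J - R(15)*(-41/(-44) + 24)*(-64 - 25) = 15577 - 15*(-41/(-44) + 24)*(-64 - 25) = 15577 - 15*(-41*(-1/44) + 24)*(-89) = 15577 - 15*(41/44 + 24)*(-89) = 15577 - 15*(1097/44)*(-89) = 15577 - 15*(-97633)/44 = 15577 - 1*(-1464495/44) = 15577 + 1464495/44 = 2149883/44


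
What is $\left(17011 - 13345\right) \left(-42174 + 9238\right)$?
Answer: $-120743376$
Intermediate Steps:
$\left(17011 - 13345\right) \left(-42174 + 9238\right) = 3666 \left(-32936\right) = -120743376$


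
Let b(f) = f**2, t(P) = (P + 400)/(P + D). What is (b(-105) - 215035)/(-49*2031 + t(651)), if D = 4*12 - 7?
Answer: 141174920/68866097 ≈ 2.0500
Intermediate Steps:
D = 41 (D = 48 - 7 = 41)
t(P) = (400 + P)/(41 + P) (t(P) = (P + 400)/(P + 41) = (400 + P)/(41 + P))
(b(-105) - 215035)/(-49*2031 + t(651)) = ((-105)**2 - 215035)/(-49*2031 + (400 + 651)/(41 + 651)) = (11025 - 215035)/(-99519 + 1051/692) = -204010/(-99519 + (1/692)*1051) = -204010/(-99519 + 1051/692) = -204010/(-68866097/692) = -204010*(-692/68866097) = 141174920/68866097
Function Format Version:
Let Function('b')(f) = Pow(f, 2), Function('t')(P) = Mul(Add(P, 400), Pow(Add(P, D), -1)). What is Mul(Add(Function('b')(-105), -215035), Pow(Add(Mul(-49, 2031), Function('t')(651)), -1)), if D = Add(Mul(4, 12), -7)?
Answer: Rational(141174920, 68866097) ≈ 2.0500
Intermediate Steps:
D = 41 (D = Add(48, -7) = 41)
Function('t')(P) = Mul(Pow(Add(41, P), -1), Add(400, P)) (Function('t')(P) = Mul(Add(P, 400), Pow(Add(P, 41), -1)) = Mul(Add(400, P), Pow(Add(41, P), -1)) = Mul(Pow(Add(41, P), -1), Add(400, P)))
Mul(Add(Function('b')(-105), -215035), Pow(Add(Mul(-49, 2031), Function('t')(651)), -1)) = Mul(Add(Pow(-105, 2), -215035), Pow(Add(Mul(-49, 2031), Mul(Pow(Add(41, 651), -1), Add(400, 651))), -1)) = Mul(Add(11025, -215035), Pow(Add(-99519, Mul(Pow(692, -1), 1051)), -1)) = Mul(-204010, Pow(Add(-99519, Mul(Rational(1, 692), 1051)), -1)) = Mul(-204010, Pow(Add(-99519, Rational(1051, 692)), -1)) = Mul(-204010, Pow(Rational(-68866097, 692), -1)) = Mul(-204010, Rational(-692, 68866097)) = Rational(141174920, 68866097)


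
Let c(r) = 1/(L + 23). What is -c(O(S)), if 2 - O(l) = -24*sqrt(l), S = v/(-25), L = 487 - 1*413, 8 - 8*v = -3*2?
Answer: -1/97 ≈ -0.010309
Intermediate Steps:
v = 7/4 (v = 1 - (-3)*2/8 = 1 - 1/8*(-6) = 1 + 3/4 = 7/4 ≈ 1.7500)
L = 74 (L = 487 - 413 = 74)
S = -7/100 (S = (7/4)/(-25) = (7/4)*(-1/25) = -7/100 ≈ -0.070000)
O(l) = 2 + 24*sqrt(l) (O(l) = 2 - (-24)*sqrt(l) = 2 + 24*sqrt(l))
c(r) = 1/97 (c(r) = 1/(74 + 23) = 1/97)
-c(O(S)) = -1*1/97 = -1/97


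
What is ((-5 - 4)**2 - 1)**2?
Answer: 6400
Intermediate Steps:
((-5 - 4)**2 - 1)**2 = ((-9)**2 - 1)**2 = (81 - 1)**2 = 80**2 = 6400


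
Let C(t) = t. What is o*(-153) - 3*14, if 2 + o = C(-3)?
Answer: 723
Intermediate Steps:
o = -5 (o = -2 - 3 = -5)
o*(-153) - 3*14 = -5*(-153) - 3*14 = 765 - 42 = 723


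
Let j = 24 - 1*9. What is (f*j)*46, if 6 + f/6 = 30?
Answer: 99360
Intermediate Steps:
f = 144 (f = -36 + 6*30 = -36 + 180 = 144)
j = 15 (j = 24 - 9 = 15)
(f*j)*46 = (144*15)*46 = 2160*46 = 99360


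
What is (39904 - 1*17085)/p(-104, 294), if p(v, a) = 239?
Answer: 22819/239 ≈ 95.477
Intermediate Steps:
(39904 - 1*17085)/p(-104, 294) = (39904 - 1*17085)/239 = (39904 - 17085)*(1/239) = 22819*(1/239) = 22819/239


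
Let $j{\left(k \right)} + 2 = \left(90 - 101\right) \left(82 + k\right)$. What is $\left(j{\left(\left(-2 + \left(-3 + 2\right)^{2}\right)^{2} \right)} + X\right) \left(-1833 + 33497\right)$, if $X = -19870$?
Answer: $-658136240$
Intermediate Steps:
$j{\left(k \right)} = -904 - 11 k$ ($j{\left(k \right)} = -2 + \left(90 - 101\right) \left(82 + k\right) = -2 - 11 \left(82 + k\right) = -2 - \left(902 + 11 k\right) = -904 - 11 k$)
$\left(j{\left(\left(-2 + \left(-3 + 2\right)^{2}\right)^{2} \right)} + X\right) \left(-1833 + 33497\right) = \left(\left(-904 - 11 \left(-2 + \left(-3 + 2\right)^{2}\right)^{2}\right) - 19870\right) \left(-1833 + 33497\right) = \left(\left(-904 - 11 \left(-2 + \left(-1\right)^{2}\right)^{2}\right) - 19870\right) 31664 = \left(\left(-904 - 11 \left(-2 + 1\right)^{2}\right) - 19870\right) 31664 = \left(\left(-904 - 11 \left(-1\right)^{2}\right) - 19870\right) 31664 = \left(\left(-904 - 11\right) - 19870\right) 31664 = \left(-915 - 19870\right) 31664 = \left(-20785\right) 31664 = -658136240$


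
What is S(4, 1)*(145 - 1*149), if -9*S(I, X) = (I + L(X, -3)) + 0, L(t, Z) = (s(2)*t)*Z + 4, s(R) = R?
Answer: 8/9 ≈ 0.88889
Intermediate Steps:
L(t, Z) = 4 + 2*Z*t (L(t, Z) = (2*t)*Z + 4 = 2*Z*t + 4 = 4 + 2*Z*t)
S(I, X) = -4/9 - I/9 + 2*X/3 (S(I, X) = -((I + (4 + 2*(-3)*X)) + 0)/9 = -((I + (4 - 6*X)) + 0)/9 = -((4 + I - 6*X) + 0)/9 = -(4 + I - 6*X)/9 = -4/9 - I/9 + 2*X/3)
S(4, 1)*(145 - 1*149) = (-4/9 - ⅑*4 + (⅔)*1)*(145 - 1*149) = (-4/9 - 4/9 + ⅔)*(145 - 149) = -2/9*(-4) = 8/9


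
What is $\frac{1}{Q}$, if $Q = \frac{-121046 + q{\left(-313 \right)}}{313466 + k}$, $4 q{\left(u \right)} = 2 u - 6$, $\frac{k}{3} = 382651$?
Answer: $- \frac{1461419}{121204} \approx -12.058$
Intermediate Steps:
$k = 1147953$ ($k = 3 \cdot 382651 = 1147953$)
$q{\left(u \right)} = - \frac{3}{2} + \frac{u}{2}$ ($q{\left(u \right)} = \frac{2 u - 6}{4} = \frac{-6 + 2 u}{4} = - \frac{3}{2} + \frac{u}{2}$)
$Q = - \frac{121204}{1461419}$ ($Q = \frac{-121046 + \left(- \frac{3}{2} + \frac{1}{2} \left(-313\right)\right)}{313466 + 1147953} = \frac{-121046 - 158}{1461419} = \left(-121046 - 158\right) \frac{1}{1461419} = \left(-121204\right) \frac{1}{1461419} = - \frac{121204}{1461419} \approx -0.082936$)
$\frac{1}{Q} = \frac{1}{- \frac{121204}{1461419}} = - \frac{1461419}{121204}$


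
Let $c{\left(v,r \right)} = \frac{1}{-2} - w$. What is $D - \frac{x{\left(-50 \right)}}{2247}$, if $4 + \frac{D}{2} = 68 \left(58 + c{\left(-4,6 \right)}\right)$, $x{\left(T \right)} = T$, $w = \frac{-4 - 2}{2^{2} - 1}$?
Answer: $\frac{18164798}{2247} \approx 8084.0$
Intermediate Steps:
$w = -2$ ($w = - \frac{6}{4 - 1} = - \frac{6}{3} = \left(-6\right) \frac{1}{3} = -2$)
$c{\left(v,r \right)} = \frac{3}{2}$ ($c{\left(v,r \right)} = \frac{1}{-2} - -2 = - \frac{1}{2} + 2 = \frac{3}{2}$)
$D = 8084$ ($D = -8 + 2 \cdot 68 \left(58 + \frac{3}{2}\right) = -8 + 2 \cdot 68 \cdot \frac{119}{2} = -8 + 2 \cdot 4046 = -8 + 8092 = 8084$)
$D - \frac{x{\left(-50 \right)}}{2247} = 8084 - - \frac{50}{2247} = 8084 + \frac{50}{2247} = \frac{18164798}{2247}$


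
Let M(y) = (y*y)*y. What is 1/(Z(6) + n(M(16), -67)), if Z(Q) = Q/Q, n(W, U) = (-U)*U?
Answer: -1/4488 ≈ -0.00022282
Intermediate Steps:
M(y) = y³ (M(y) = y²*y = y³)
n(W, U) = -U²
Z(Q) = 1
1/(Z(6) + n(M(16), -67)) = 1/(1 - 1*(-67)²) = 1/(1 - 1*4489) = 1/(1 - 4489) = 1/(-4488) = -1/4488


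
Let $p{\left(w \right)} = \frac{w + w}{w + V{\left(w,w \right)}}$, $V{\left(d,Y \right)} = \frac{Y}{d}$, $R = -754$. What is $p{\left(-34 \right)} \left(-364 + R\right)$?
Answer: $- \frac{76024}{33} \approx -2303.8$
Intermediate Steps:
$p{\left(w \right)} = \frac{2 w}{1 + w}$ ($p{\left(w \right)} = \frac{w + w}{w + \frac{w}{w}} = \frac{2 w}{w + 1} = \frac{2 w}{1 + w}$)
$p{\left(-34 \right)} \left(-364 + R\right) = 2 \left(-34\right) \frac{1}{1 - 34} \left(-364 - 754\right) = 2 \left(-34\right) \frac{1}{-33} \left(-1118\right) = 2 \left(-34\right) \left(- \frac{1}{33}\right) \left(-1118\right) = \frac{68}{33} \left(-1118\right) = - \frac{76024}{33}$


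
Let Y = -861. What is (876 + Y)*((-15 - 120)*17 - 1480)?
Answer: -56625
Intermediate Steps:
(876 + Y)*((-15 - 120)*17 - 1480) = (876 - 861)*((-15 - 120)*17 - 1480) = 15*(-135*17 - 1480) = 15*(-2295 - 1480) = 15*(-3775) = -56625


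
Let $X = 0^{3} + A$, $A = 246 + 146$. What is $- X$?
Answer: $-392$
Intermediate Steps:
$A = 392$
$X = 392$ ($X = 0^{3} + 392 = 0 + 392 = 392$)
$- X = \left(-1\right) 392 = -392$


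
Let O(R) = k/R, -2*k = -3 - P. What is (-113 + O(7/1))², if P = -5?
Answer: 627264/49 ≈ 12801.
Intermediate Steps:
k = -1 (k = -(-3 - 1*(-5))/2 = -(-3 + 5)/2 = -½*2 = -1)
O(R) = -1/R
(-113 + O(7/1))² = (-113 - 1/(7/1))² = (-113 - 1/(7*1))² = (-113 - 1/7)² = (-113 - 1*⅐)² = (-113 - ⅐)² = (-792/7)² = 627264/49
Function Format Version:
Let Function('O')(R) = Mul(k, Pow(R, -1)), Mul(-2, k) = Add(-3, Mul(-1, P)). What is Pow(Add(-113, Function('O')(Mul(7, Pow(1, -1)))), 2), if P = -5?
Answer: Rational(627264, 49) ≈ 12801.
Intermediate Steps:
k = -1 (k = Mul(Rational(-1, 2), Add(-3, Mul(-1, -5))) = Mul(Rational(-1, 2), Add(-3, 5)) = Mul(Rational(-1, 2), 2) = -1)
Function('O')(R) = Mul(-1, Pow(R, -1))
Pow(Add(-113, Function('O')(Mul(7, Pow(1, -1)))), 2) = Pow(Add(-113, Mul(-1, Pow(Mul(7, Pow(1, -1)), -1))), 2) = Pow(Add(-113, Mul(-1, Pow(Mul(7, 1), -1))), 2) = Pow(Add(-113, Mul(-1, Pow(7, -1))), 2) = Pow(Add(-113, Mul(-1, Rational(1, 7))), 2) = Pow(Add(-113, Rational(-1, 7)), 2) = Pow(Rational(-792, 7), 2) = Rational(627264, 49)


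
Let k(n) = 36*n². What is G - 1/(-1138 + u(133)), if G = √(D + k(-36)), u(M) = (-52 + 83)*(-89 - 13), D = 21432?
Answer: 1/4300 + 2*√17022 ≈ 260.94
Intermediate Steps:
u(M) = -3162 (u(M) = 31*(-102) = -3162)
G = 2*√17022 (G = √(21432 + 36*(-36)²) = √(21432 + 36*1296) = √(21432 + 46656) = √68088 = 2*√17022 ≈ 260.94)
G - 1/(-1138 + u(133)) = 2*√17022 - 1/(-1138 - 3162) = 2*√17022 - 1/(-4300) = 2*√17022 - 1*(-1/4300) = 2*√17022 + 1/4300 = 1/4300 + 2*√17022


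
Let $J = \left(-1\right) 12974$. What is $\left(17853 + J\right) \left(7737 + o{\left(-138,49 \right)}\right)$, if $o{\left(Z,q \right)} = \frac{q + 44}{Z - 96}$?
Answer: $\frac{2944256945}{78} \approx 3.7747 \cdot 10^{7}$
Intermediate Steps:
$J = -12974$
$o{\left(Z,q \right)} = \frac{44 + q}{-96 + Z}$
$\left(17853 + J\right) \left(7737 + o{\left(-138,49 \right)}\right) = \left(17853 - 12974\right) \left(7737 + \frac{44 + 49}{-96 - 138}\right) = 4879 \left(7737 + \frac{1}{-234} \cdot 93\right) = 4879 \left(7737 - \frac{31}{78}\right) = 4879 \cdot \frac{603455}{78} = \frac{2944256945}{78}$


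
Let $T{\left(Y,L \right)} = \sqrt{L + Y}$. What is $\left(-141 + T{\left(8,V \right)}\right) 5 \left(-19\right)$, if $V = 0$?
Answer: $13395 - 190 \sqrt{2} \approx 13126.0$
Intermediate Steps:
$\left(-141 + T{\left(8,V \right)}\right) 5 \left(-19\right) = \left(-141 + \sqrt{0 + 8}\right) 5 \left(-19\right) = \left(-141 + \sqrt{8}\right) \left(-95\right) = \left(-141 + 2 \sqrt{2}\right) \left(-95\right) = 13395 - 190 \sqrt{2}$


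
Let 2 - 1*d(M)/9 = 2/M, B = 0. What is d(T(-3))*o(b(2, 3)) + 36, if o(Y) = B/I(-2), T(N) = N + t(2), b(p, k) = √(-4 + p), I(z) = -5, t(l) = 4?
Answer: 36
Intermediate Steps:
T(N) = 4 + N (T(N) = N + 4 = 4 + N)
d(M) = 18 - 18/M
o(Y) = 0 (o(Y) = 0/(-5) = 0*(-⅕) = 0)
d(T(-3))*o(b(2, 3)) + 36 = (18 - 18/(4 - 3))*0 + 36 = (18 - 18/1)*0 + 36 = (18 - 18*1)*0 + 36 = (18 - 18)*0 + 36 = 0*0 + 36 = 0 + 36 = 36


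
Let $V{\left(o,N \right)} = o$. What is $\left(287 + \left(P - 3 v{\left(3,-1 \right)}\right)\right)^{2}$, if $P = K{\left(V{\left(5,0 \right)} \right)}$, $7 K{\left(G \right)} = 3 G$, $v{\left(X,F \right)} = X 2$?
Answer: $\frac{3602404}{49} \approx 73519.0$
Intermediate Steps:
$v{\left(X,F \right)} = 2 X$
$K{\left(G \right)} = \frac{3 G}{7}$
$P = \frac{15}{7}$ ($P = \frac{3}{7} \cdot 5 = \frac{15}{7} \approx 2.1429$)
$\left(287 + \left(P - 3 v{\left(3,-1 \right)}\right)\right)^{2} = \left(287 + \left(\frac{15}{7} - 3 \cdot 2 \cdot 3\right)\right)^{2} = \left(287 + \left(\frac{15}{7} - 18\right)\right)^{2} = \left(287 - \frac{111}{7}\right)^{2} = \left(\frac{1898}{7}\right)^{2} = \frac{3602404}{49}$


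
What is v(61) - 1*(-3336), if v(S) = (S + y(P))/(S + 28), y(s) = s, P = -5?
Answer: 296960/89 ≈ 3336.6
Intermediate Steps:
v(S) = (-5 + S)/(28 + S) (v(S) = (S - 5)/(S + 28) = (-5 + S)/(28 + S))
v(61) - 1*(-3336) = (-5 + 61)/(28 + 61) - 1*(-3336) = 56/89 + 3336 = 296960/89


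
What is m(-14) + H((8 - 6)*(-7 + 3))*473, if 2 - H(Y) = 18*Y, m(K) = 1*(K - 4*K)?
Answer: 69100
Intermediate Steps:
m(K) = -3*K (m(K) = 1*(-3*K) = -3*K)
H(Y) = 2 - 18*Y
m(-14) + H((8 - 6)*(-7 + 3))*473 = -3*(-14) + (2 - 18*(8 - 6)*(-7 + 3))*473 = 42 + (2 - 36*(-4))*473 = 42 + (2 - 18*(-8))*473 = 42 + (2 + 144)*473 = 42 + 146*473 = 42 + 69058 = 69100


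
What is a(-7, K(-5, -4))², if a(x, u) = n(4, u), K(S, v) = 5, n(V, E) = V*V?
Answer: 256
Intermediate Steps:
n(V, E) = V²
a(x, u) = 16 (a(x, u) = 4² = 16)
a(-7, K(-5, -4))² = 16² = 256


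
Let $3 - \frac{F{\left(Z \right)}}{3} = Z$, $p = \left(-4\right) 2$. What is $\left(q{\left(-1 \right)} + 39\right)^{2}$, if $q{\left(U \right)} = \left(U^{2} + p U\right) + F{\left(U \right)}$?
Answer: $3600$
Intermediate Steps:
$p = -8$
$F{\left(Z \right)} = 9 - 3 Z$
$q{\left(U \right)} = 9 + U^{2} - 11 U$ ($q{\left(U \right)} = \left(U^{2} - 8 U\right) - \left(-9 + 3 U\right) = 9 + U^{2} - 11 U$)
$\left(q{\left(-1 \right)} + 39\right)^{2} = \left(\left(9 + \left(-1\right)^{2} - -11\right) + 39\right)^{2} = \left(\left(9 + 1 + 11\right) + 39\right)^{2} = \left(21 + 39\right)^{2} = 60^{2} = 3600$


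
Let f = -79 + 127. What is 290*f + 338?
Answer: 14258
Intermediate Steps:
f = 48
290*f + 338 = 290*48 + 338 = 13920 + 338 = 14258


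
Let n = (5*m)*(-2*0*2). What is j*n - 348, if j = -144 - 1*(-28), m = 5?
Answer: -348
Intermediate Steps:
j = -116 (j = -144 + 28 = -116)
n = 0 (n = (5*5)*(-2*0*2) = 25*(0*2) = 25*0 = 0)
j*n - 348 = -116*0 - 348 = 0 - 348 = -348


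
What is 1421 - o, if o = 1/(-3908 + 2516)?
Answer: 1978033/1392 ≈ 1421.0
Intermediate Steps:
o = -1/1392 (o = 1/(-1392) = -1/1392 ≈ -0.00071839)
1421 - o = 1421 - 1*(-1/1392) = 1421 + 1/1392 = 1978033/1392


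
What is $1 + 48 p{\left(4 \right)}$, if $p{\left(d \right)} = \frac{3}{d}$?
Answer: $37$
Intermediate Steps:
$1 + 48 p{\left(4 \right)} = 1 + 48 \cdot \frac{3}{4} = 1 + 36 = 37$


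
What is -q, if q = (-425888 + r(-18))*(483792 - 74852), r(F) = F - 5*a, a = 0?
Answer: 174169999640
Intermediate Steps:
r(F) = F (r(F) = F - 5*0 = F + 0 = F)
q = -174169999640 (q = (-425888 - 18)*(483792 - 74852) = -425906*408940 = -174169999640)
-q = -1*(-174169999640) = 174169999640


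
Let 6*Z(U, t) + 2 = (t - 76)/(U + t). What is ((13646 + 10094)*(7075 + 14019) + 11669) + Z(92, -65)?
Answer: 27042294301/54 ≈ 5.0078e+8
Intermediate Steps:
Z(U, t) = -⅓ + (-76 + t)/(6*(U + t)) (Z(U, t) = -⅓ + ((t - 76)/(U + t))/6 = -⅓ + ((-76 + t)/(U + t))/6 = -⅓ + (-76 + t)/(6*(U + t)))
((13646 + 10094)*(7075 + 14019) + 11669) + Z(92, -65) = ((13646 + 10094)*(7075 + 14019) + 11669) + (-76 - 1*(-65) - 2*92)/(6*(92 - 65)) = (23740*21094 + 11669) + (⅙)*(-76 + 65 - 184)/27 = (500771560 + 11669) + (⅙)*(1/27)*(-195) = 500783229 - 65/54 = 27042294301/54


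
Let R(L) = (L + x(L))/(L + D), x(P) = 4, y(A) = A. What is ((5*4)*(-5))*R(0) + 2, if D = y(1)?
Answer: -398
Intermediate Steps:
D = 1
R(L) = (4 + L)/(1 + L) (R(L) = (L + 4)/(L + 1) = (4 + L)/(1 + L))
((5*4)*(-5))*R(0) + 2 = ((5*4)*(-5))*((4 + 0)/(1 + 0)) + 2 = (20*(-5))*(4/1) + 2 = -100*4 + 2 = -400 + 2 = -398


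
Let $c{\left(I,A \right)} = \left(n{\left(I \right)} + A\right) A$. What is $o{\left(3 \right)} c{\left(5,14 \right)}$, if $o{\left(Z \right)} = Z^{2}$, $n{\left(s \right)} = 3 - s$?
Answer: $1512$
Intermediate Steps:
$c{\left(I,A \right)} = A \left(3 + A - I\right)$ ($c{\left(I,A \right)} = \left(\left(3 - I\right) + A\right) A = \left(3 + A - I\right) A = A \left(3 + A - I\right)$)
$o{\left(3 \right)} c{\left(5,14 \right)} = 3^{2} \cdot 14 \left(3 + 14 - 5\right) = 9 \cdot 14 \left(3 + 14 - 5\right) = 9 \cdot 14 \cdot 12 = 9 \cdot 168 = 1512$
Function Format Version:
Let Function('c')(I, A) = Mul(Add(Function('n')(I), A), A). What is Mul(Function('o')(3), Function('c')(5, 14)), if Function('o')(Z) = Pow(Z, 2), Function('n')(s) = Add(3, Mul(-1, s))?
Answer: 1512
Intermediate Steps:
Function('c')(I, A) = Mul(A, Add(3, A, Mul(-1, I))) (Function('c')(I, A) = Mul(Add(Add(3, Mul(-1, I)), A), A) = Mul(Add(3, A, Mul(-1, I)), A) = Mul(A, Add(3, A, Mul(-1, I))))
Mul(Function('o')(3), Function('c')(5, 14)) = Mul(Pow(3, 2), Mul(14, Add(3, 14, Mul(-1, 5)))) = Mul(9, Mul(14, Add(3, 14, -5))) = Mul(9, Mul(14, 12)) = Mul(9, 168) = 1512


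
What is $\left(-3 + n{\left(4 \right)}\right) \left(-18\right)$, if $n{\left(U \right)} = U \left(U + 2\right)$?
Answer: $-378$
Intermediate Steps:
$n{\left(U \right)} = U \left(2 + U\right)$
$\left(-3 + n{\left(4 \right)}\right) \left(-18\right) = \left(-3 + 4 \left(2 + 4\right)\right) \left(-18\right) = \left(-3 + 4 \cdot 6\right) \left(-18\right) = \left(-3 + 24\right) \left(-18\right) = 21 \left(-18\right) = -378$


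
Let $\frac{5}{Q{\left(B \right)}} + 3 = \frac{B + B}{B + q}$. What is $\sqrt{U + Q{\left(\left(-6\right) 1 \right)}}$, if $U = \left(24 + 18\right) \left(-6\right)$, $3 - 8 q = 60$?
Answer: $\frac{7 i \sqrt{27667}}{73} \approx 15.95 i$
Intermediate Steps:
$q = - \frac{57}{8}$ ($q = \frac{3}{8} - \frac{15}{2} = - \frac{57}{8} \approx -7.125$)
$Q{\left(B \right)} = \frac{5}{-3 + \frac{2 B}{- \frac{57}{8} + B}}$ ($Q{\left(B \right)} = \frac{5}{-3 + \frac{B + B}{B - \frac{57}{8}}} = \frac{5}{-3 + \frac{2 B}{- \frac{57}{8} + B}}$)
$U = -252$ ($U = 42 \left(-6\right) = -252$)
$\sqrt{U + Q{\left(\left(-6\right) 1 \right)}} = \sqrt{-252 + \frac{5 \left(57 - 8 \left(\left(-6\right) 1\right)\right)}{-171 + 8 \left(\left(-6\right) 1\right)}} = \sqrt{-252 + \frac{5 \left(57 - -48\right)}{-171 + 8 \left(-6\right)}} = \sqrt{-252 + \frac{5 \left(57 + 48\right)}{-171 - 48}} = \sqrt{-252 + 5 \frac{1}{-219} \cdot 105} = \sqrt{-252 + 5 \left(- \frac{1}{219}\right) 105} = \sqrt{-252 - \frac{175}{73}} = \sqrt{- \frac{18571}{73}} = \frac{7 i \sqrt{27667}}{73}$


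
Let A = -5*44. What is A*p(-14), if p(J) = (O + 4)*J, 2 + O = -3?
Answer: -3080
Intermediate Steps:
O = -5 (O = -2 - 3 = -5)
p(J) = -J (p(J) = (-5 + 4)*J = -J)
A = -220
A*p(-14) = -(-220)*(-14) = -220*14 = -3080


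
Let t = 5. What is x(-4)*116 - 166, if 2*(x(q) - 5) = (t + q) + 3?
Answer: 646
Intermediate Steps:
x(q) = 9 + q/2 (x(q) = 5 + ((5 + q) + 3)/2 = 5 + (8 + q)/2 = 5 + (4 + q/2) = 9 + q/2)
x(-4)*116 - 166 = (9 + (1/2)*(-4))*116 - 166 = (9 - 2)*116 - 166 = 7*116 - 166 = 812 - 166 = 646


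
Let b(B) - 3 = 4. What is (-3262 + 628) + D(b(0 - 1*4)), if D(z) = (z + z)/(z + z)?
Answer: -2633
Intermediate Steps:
b(B) = 7 (b(B) = 3 + 4 = 7)
D(z) = 1 (D(z) = (2*z)/((2*z)) = (2*z)*(1/(2*z)) = 1)
(-3262 + 628) + D(b(0 - 1*4)) = (-3262 + 628) + 1 = -2634 + 1 = -2633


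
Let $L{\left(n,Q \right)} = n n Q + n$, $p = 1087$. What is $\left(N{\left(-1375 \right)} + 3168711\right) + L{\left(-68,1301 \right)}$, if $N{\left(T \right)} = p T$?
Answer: $7689842$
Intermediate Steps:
$L{\left(n,Q \right)} = n + Q n^{2}$ ($L{\left(n,Q \right)} = n^{2} Q + n = Q n^{2} + n = n + Q n^{2}$)
$N{\left(T \right)} = 1087 T$
$\left(N{\left(-1375 \right)} + 3168711\right) + L{\left(-68,1301 \right)} = \left(1087 \left(-1375\right) + 3168711\right) - 68 \left(1 + 1301 \left(-68\right)\right) = \left(-1494625 + 3168711\right) - 68 \left(1 - 88468\right) = 1674086 - -6015756 = 1674086 + 6015756 = 7689842$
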